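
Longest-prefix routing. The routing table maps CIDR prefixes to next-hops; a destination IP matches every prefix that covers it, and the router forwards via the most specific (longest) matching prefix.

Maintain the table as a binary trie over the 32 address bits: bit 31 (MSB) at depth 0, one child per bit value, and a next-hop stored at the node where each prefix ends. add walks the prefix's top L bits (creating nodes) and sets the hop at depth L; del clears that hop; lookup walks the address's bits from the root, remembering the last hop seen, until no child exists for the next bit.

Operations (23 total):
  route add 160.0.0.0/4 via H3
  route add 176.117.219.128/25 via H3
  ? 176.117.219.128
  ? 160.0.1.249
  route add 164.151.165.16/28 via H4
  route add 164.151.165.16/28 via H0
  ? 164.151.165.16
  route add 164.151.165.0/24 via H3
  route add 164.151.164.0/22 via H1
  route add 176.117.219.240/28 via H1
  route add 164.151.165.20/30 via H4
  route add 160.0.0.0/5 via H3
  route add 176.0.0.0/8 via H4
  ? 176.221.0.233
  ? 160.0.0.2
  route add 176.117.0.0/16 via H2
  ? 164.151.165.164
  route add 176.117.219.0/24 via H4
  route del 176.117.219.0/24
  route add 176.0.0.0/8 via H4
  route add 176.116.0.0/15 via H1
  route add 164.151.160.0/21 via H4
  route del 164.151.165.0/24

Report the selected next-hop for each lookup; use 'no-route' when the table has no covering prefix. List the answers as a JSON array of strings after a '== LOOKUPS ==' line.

Apply in order:
  + 160.0.0.0/4 (H3) depth=4
  + 176.117.219.128/25 (H3) depth=25
  lookup 176.117.219.128: bits 1011000001110101110110111 walk d0:-→d1:-→d2:-→d3:-→d4:-→d5:-→d6:-→d7:-→d8:-→d9:-→d10:-→d11:-→d12:-→d13:-→d14:-→d15:-→d16:-→d17:-→d18:-→d19:-→d20:-→d21:-→d22:-→d23:-→d24:-→d25:H3 -> H3
  lookup 160.0.1.249: bits 1010 walk d0:-→d1:-→d2:-→d3:-→d4:H3 -> H3
  + 164.151.165.16/28 (H4) depth=28
  + 164.151.165.16/28 (H0) depth=28
  lookup 164.151.165.16: bits 1010010010010111101001010001 walk d0:-→d1:-→d2:-→d3:-→d4:H3→d5:-→d6:-→d7:-→d8:-→d9:-→d10:-→d11:-→d12:-→d13:-→d14:-→d15:-→d16:-→d17:-→d18:-→d19:-→d20:-→d21:-→d22:-→d23:-→d24:-→d25:-→d26:-→d27:-→d28:H0 -> H0
  + 164.151.165.0/24 (H3) depth=24
  + 164.151.164.0/22 (H1) depth=22
  + 176.117.219.240/28 (H1) depth=28
  + 164.151.165.20/30 (H4) depth=30
  + 160.0.0.0/5 (H3) depth=5
  + 176.0.0.0/8 (H4) depth=8
  lookup 176.221.0.233: bits 10110000 walk d0:-→d1:-→d2:-→d3:-→d4:-→d5:-→d6:-→d7:-→d8:H4 -> H4
  lookup 160.0.0.2: bits 10100 walk d0:-→d1:-→d2:-→d3:-→d4:H3→d5:H3 -> H3
  + 176.117.0.0/16 (H2) depth=16
  lookup 164.151.165.164: bits 101001001001011110100101 walk d0:-→d1:-→d2:-→d3:-→d4:H3→d5:H3→d6:-→d7:-→d8:-→d9:-→d10:-→d11:-→d12:-→d13:-→d14:-→d15:-→d16:-→d17:-→d18:-→d19:-→d20:-→d21:-→d22:H1→d23:-→d24:H3 -> H3
  + 176.117.219.0/24 (H4) depth=24
  - 176.117.219.0/24 clear@24
  + 176.0.0.0/8 (H4) depth=8
  + 176.116.0.0/15 (H1) depth=15
  + 164.151.160.0/21 (H4) depth=21
  - 164.151.165.0/24 clear@24

== LOOKUPS ==
["H3","H3","H0","H4","H3","H3"]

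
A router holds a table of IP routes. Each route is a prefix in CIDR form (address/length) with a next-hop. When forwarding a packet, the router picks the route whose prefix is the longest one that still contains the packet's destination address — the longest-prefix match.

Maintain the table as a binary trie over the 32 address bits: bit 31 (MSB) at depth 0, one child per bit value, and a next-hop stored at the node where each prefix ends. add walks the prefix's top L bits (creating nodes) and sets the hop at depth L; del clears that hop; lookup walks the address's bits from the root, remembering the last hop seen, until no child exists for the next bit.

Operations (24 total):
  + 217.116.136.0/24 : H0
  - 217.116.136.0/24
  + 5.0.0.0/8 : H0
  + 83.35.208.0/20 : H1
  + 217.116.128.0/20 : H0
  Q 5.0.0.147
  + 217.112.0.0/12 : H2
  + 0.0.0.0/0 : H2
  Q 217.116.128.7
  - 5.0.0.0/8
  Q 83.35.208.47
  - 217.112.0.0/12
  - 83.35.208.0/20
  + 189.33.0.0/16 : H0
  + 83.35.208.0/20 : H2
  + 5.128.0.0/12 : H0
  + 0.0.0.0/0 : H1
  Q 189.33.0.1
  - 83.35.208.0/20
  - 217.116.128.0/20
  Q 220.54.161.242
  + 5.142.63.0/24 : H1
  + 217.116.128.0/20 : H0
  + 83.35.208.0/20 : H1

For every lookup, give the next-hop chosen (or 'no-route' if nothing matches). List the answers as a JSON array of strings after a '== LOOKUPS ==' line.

Trace:
  add 217.116.136.0/24 -> H0 at depth 24
  - 217.116.136.0/24 clear@24
  add 5.0.0.0/8 -> H0 at depth 8
  add 83.35.208.0/20 -> H1 at depth 20
  add 217.116.128.0/20 -> H0 at depth 20
  ? 5.0.0.147  path d0:-→d1:-→d2:-→d3:-→d4:-→d5:-→d6:-→d7:-→d8:H0  best=H0
  add 217.112.0.0/12 -> H2 at depth 12
  add 0.0.0.0/0 -> H2 at depth 0
  ? 217.116.128.7  path d0:H2→d1:-→d2:-→d3:-→d4:-→d5:-→d6:-→d7:-→d8:-→d9:-→d10:-→d11:-→d12:H2→d13:-→d14:-→d15:-→d16:-→d17:-→d18:-→d19:-→d20:H0  best=H0
  - 5.0.0.0/8 clear@8
  ? 83.35.208.47  path d0:H2→d1:-→d2:-→d3:-→d4:-→d5:-→d6:-→d7:-→d8:-→d9:-→d10:-→d11:-→d12:-→d13:-→d14:-→d15:-→d16:-→d17:-→d18:-→d19:-→d20:H1  best=H1
  - 217.112.0.0/12 clear@12
  - 83.35.208.0/20 clear@20
  add 189.33.0.0/16 -> H0 at depth 16
  add 83.35.208.0/20 -> H2 at depth 20
  add 5.128.0.0/12 -> H0 at depth 12
  add 0.0.0.0/0 -> H1 at depth 0
  ? 189.33.0.1  path d0:H1→d1:-→d2:-→d3:-→d4:-→d5:-→d6:-→d7:-→d8:-→d9:-→d10:-→d11:-→d12:-→d13:-→d14:-→d15:-→d16:H0  best=H0
  - 83.35.208.0/20 clear@20
  - 217.116.128.0/20 clear@20
  ? 220.54.161.242  path d0:H1→d1:-→d2:-→d3:-→d4:-→d5:-  best=H1
  add 5.142.63.0/24 -> H1 at depth 24
  add 217.116.128.0/20 -> H0 at depth 20
  add 83.35.208.0/20 -> H1 at depth 20

== LOOKUPS ==
["H0","H0","H1","H0","H1"]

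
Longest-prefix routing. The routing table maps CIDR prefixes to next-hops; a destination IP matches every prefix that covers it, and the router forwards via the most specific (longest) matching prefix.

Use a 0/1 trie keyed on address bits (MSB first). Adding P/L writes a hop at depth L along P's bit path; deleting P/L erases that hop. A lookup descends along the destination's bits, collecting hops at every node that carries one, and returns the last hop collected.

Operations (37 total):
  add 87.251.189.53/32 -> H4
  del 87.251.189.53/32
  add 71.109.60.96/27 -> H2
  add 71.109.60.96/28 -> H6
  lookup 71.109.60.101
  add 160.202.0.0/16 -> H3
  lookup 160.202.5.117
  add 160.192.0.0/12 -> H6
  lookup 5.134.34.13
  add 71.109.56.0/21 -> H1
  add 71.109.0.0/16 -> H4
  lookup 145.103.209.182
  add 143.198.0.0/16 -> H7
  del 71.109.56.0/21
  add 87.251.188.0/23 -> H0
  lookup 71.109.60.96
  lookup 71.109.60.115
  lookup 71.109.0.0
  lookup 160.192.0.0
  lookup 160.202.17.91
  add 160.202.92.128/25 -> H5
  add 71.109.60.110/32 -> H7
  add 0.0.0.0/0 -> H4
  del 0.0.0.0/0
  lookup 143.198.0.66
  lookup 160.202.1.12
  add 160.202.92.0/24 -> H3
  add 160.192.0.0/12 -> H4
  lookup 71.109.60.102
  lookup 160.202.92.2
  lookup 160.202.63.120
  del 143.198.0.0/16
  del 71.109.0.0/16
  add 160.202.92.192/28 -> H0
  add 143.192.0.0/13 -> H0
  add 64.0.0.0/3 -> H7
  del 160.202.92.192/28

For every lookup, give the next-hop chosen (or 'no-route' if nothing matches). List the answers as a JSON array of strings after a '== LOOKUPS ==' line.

Trace:
  + 87.251.189.53/32 (H4) depth=32
  del 87.251.189.53/32 (clear depth 32)
  + 71.109.60.96/27 (H2) depth=27
  + 71.109.60.96/28 (H6) depth=28
  ? 71.109.60.101  path d0:-→d1:-→d2:-→d3:-→d4:-→d5:-→d6:-→d7:-→d8:-→d9:-→d10:-→d11:-→d12:-→d13:-→d14:-→d15:-→d16:-→d17:-→d18:-→d19:-→d20:-→d21:-→d22:-→d23:-→d24:-→d25:-→d26:-→d27:H2→d28:H6  best=H6
  + 160.202.0.0/16 (H3) depth=16
  ? 160.202.5.117  path d0:-→d1:-→d2:-→d3:-→d4:-→d5:-→d6:-→d7:-→d8:-→d9:-→d10:-→d11:-→d12:-→d13:-→d14:-→d15:-→d16:H3  best=H3
  + 160.192.0.0/12 (H6) depth=12
  ? 5.134.34.13  path d0:-→d1:-  best=no-route
  + 71.109.56.0/21 (H1) depth=21
  + 71.109.0.0/16 (H4) depth=16
  ? 145.103.209.182  path d0:-→d1:-→d2:-  best=no-route
  + 143.198.0.0/16 (H7) depth=16
  del 71.109.56.0/21 (clear depth 21)
  + 87.251.188.0/23 (H0) depth=23
  ? 71.109.60.96  path d0:-→d1:-→d2:-→d3:-→d4:-→d5:-→d6:-→d7:-→d8:-→d9:-→d10:-→d11:-→d12:-→d13:-→d14:-→d15:-→d16:H4→d17:-→d18:-→d19:-→d20:-→d21:-→d22:-→d23:-→d24:-→d25:-→d26:-→d27:H2→d28:H6  best=H6
  ? 71.109.60.115  path d0:-→d1:-→d2:-→d3:-→d4:-→d5:-→d6:-→d7:-→d8:-→d9:-→d10:-→d11:-→d12:-→d13:-→d14:-→d15:-→d16:H4→d17:-→d18:-→d19:-→d20:-→d21:-→d22:-→d23:-→d24:-→d25:-→d26:-→d27:H2  best=H2
  ? 71.109.0.0  path d0:-→d1:-→d2:-→d3:-→d4:-→d5:-→d6:-→d7:-→d8:-→d9:-→d10:-→d11:-→d12:-→d13:-→d14:-→d15:-→d16:H4→d17:-→d18:-  best=H4
  ? 160.192.0.0  path d0:-→d1:-→d2:-→d3:-→d4:-→d5:-→d6:-→d7:-→d8:-→d9:-→d10:-→d11:-→d12:H6  best=H6
  ? 160.202.17.91  path d0:-→d1:-→d2:-→d3:-→d4:-→d5:-→d6:-→d7:-→d8:-→d9:-→d10:-→d11:-→d12:H6→d13:-→d14:-→d15:-→d16:H3  best=H3
  + 160.202.92.128/25 (H5) depth=25
  + 71.109.60.110/32 (H7) depth=32
  + 0.0.0.0/0 (H4) depth=0
  del 0.0.0.0/0 (clear depth 0)
  ? 143.198.0.66  path d0:-→d1:-→d2:-→d3:-→d4:-→d5:-→d6:-→d7:-→d8:-→d9:-→d10:-→d11:-→d12:-→d13:-→d14:-→d15:-→d16:H7  best=H7
  ? 160.202.1.12  path d0:-→d1:-→d2:-→d3:-→d4:-→d5:-→d6:-→d7:-→d8:-→d9:-→d10:-→d11:-→d12:H6→d13:-→d14:-→d15:-→d16:H3→d17:-  best=H3
  + 160.202.92.0/24 (H3) depth=24
  + 160.192.0.0/12 (H4) depth=12
  ? 71.109.60.102  path d0:-→d1:-→d2:-→d3:-→d4:-→d5:-→d6:-→d7:-→d8:-→d9:-→d10:-→d11:-→d12:-→d13:-→d14:-→d15:-→d16:H4→d17:-→d18:-→d19:-→d20:-→d21:-→d22:-→d23:-→d24:-→d25:-→d26:-→d27:H2→d28:H6  best=H6
  ? 160.202.92.2  path d0:-→d1:-→d2:-→d3:-→d4:-→d5:-→d6:-→d7:-→d8:-→d9:-→d10:-→d11:-→d12:H4→d13:-→d14:-→d15:-→d16:H3→d17:-→d18:-→d19:-→d20:-→d21:-→d22:-→d23:-→d24:H3  best=H3
  ? 160.202.63.120  path d0:-→d1:-→d2:-→d3:-→d4:-→d5:-→d6:-→d7:-→d8:-→d9:-→d10:-→d11:-→d12:H4→d13:-→d14:-→d15:-→d16:H3→d17:-  best=H3
  del 143.198.0.0/16 (clear depth 16)
  del 71.109.0.0/16 (clear depth 16)
  + 160.202.92.192/28 (H0) depth=28
  + 143.192.0.0/13 (H0) depth=13
  + 64.0.0.0/3 (H7) depth=3
  del 160.202.92.192/28 (clear depth 28)

== LOOKUPS ==
["H6","H3","no-route","no-route","H6","H2","H4","H6","H3","H7","H3","H6","H3","H3"]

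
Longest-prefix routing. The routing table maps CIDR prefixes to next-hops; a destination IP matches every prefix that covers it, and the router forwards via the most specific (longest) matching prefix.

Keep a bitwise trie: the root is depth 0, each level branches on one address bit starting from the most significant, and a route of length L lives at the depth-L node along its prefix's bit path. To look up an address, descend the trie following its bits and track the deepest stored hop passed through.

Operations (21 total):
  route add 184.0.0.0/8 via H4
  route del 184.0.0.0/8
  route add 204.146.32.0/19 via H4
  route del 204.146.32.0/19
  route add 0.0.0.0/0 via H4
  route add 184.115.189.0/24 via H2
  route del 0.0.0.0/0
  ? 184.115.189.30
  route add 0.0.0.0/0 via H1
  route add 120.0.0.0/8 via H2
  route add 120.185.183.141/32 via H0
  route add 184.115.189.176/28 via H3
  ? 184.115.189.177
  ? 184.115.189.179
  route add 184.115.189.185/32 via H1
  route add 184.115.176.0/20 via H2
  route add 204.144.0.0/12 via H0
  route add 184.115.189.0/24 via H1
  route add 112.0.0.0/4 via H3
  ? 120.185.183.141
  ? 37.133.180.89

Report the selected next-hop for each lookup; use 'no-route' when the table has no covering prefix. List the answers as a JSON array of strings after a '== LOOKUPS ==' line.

Process each operation:
  add 184.0.0.0/8 -> H4 at depth 8
  - 184.0.0.0/8 clear@8
  add 204.146.32.0/19 -> H4 at depth 19
  - 204.146.32.0/19 clear@19
  add 0.0.0.0/0 -> H4 at depth 0
  add 184.115.189.0/24 -> H2 at depth 24
  - 0.0.0.0/0 clear@0
  ? 184.115.189.30  path d0:-→d1:-→d2:-→d3:-→d4:-→d5:-→d6:-→d7:-→d8:-→d9:-→d10:-→d11:-→d12:-→d13:-→d14:-→d15:-→d16:-→d17:-→d18:-→d19:-→d20:-→d21:-→d22:-→d23:-→d24:H2  best=H2
  add 0.0.0.0/0 -> H1 at depth 0
  add 120.0.0.0/8 -> H2 at depth 8
  add 120.185.183.141/32 -> H0 at depth 32
  add 184.115.189.176/28 -> H3 at depth 28
  ? 184.115.189.177  path d0:H1→d1:-→d2:-→d3:-→d4:-→d5:-→d6:-→d7:-→d8:-→d9:-→d10:-→d11:-→d12:-→d13:-→d14:-→d15:-→d16:-→d17:-→d18:-→d19:-→d20:-→d21:-→d22:-→d23:-→d24:H2→d25:-→d26:-→d27:-→d28:H3  best=H3
  ? 184.115.189.179  path d0:H1→d1:-→d2:-→d3:-→d4:-→d5:-→d6:-→d7:-→d8:-→d9:-→d10:-→d11:-→d12:-→d13:-→d14:-→d15:-→d16:-→d17:-→d18:-→d19:-→d20:-→d21:-→d22:-→d23:-→d24:H2→d25:-→d26:-→d27:-→d28:H3  best=H3
  add 184.115.189.185/32 -> H1 at depth 32
  add 184.115.176.0/20 -> H2 at depth 20
  add 204.144.0.0/12 -> H0 at depth 12
  add 184.115.189.0/24 -> H1 at depth 24
  add 112.0.0.0/4 -> H3 at depth 4
  ? 120.185.183.141  path d0:H1→d1:-→d2:-→d3:-→d4:H3→d5:-→d6:-→d7:-→d8:H2→d9:-→d10:-→d11:-→d12:-→d13:-→d14:-→d15:-→d16:-→d17:-→d18:-→d19:-→d20:-→d21:-→d22:-→d23:-→d24:-→d25:-→d26:-→d27:-→d28:-→d29:-→d30:-→d31:-→d32:H0  best=H0
  ? 37.133.180.89  path d0:H1→d1:-  best=H1

== LOOKUPS ==
["H2","H3","H3","H0","H1"]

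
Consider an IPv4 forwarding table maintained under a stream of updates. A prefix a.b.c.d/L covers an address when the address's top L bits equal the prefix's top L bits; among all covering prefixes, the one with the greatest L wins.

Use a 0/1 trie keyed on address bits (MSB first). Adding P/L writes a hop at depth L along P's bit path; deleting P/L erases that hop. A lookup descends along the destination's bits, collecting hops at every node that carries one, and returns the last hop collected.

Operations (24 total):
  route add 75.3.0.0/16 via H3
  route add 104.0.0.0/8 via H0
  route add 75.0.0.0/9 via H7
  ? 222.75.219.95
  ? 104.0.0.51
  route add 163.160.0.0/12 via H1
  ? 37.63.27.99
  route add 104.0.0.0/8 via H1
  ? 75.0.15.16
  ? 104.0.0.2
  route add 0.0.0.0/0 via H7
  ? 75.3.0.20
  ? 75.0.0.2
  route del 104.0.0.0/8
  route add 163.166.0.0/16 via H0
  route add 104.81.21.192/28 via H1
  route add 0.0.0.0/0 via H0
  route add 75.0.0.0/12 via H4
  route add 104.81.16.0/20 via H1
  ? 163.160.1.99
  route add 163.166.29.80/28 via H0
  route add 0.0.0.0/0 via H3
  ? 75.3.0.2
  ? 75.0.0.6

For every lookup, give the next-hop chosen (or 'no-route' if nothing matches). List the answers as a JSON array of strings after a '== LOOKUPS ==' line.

Apply in order:
  add 75.3.0.0/16 -> H3 at depth 16
  add 104.0.0.0/8 -> H0 at depth 8
  add 75.0.0.0/9 -> H7 at depth 9
  lookup 222.75.219.95: bits ε walk d0:- -> no-route
  lookup 104.0.0.51: bits 01101000 walk d0:-→d1:-→d2:-→d3:-→d4:-→d5:-→d6:-→d7:-→d8:H0 -> H0
  add 163.160.0.0/12 -> H1 at depth 12
  lookup 37.63.27.99: bits 0 walk d0:-→d1:- -> no-route
  add 104.0.0.0/8 -> H1 at depth 8
  lookup 75.0.15.16: bits 01001011000000 walk d0:-→d1:-→d2:-→d3:-→d4:-→d5:-→d6:-→d7:-→d8:-→d9:H7→d10:-→d11:-→d12:-→d13:-→d14:- -> H7
  lookup 104.0.0.2: bits 01101000 walk d0:-→d1:-→d2:-→d3:-→d4:-→d5:-→d6:-→d7:-→d8:H1 -> H1
  add 0.0.0.0/0 -> H7 at depth 0
  lookup 75.3.0.20: bits 0100101100000011 walk d0:H7→d1:-→d2:-→d3:-→d4:-→d5:-→d6:-→d7:-→d8:-→d9:H7→d10:-→d11:-→d12:-→d13:-→d14:-→d15:-→d16:H3 -> H3
  lookup 75.0.0.2: bits 01001011000000 walk d0:H7→d1:-→d2:-→d3:-→d4:-→d5:-→d6:-→d7:-→d8:-→d9:H7→d10:-→d11:-→d12:-→d13:-→d14:- -> H7
  - 104.0.0.0/8 clear@8
  add 163.166.0.0/16 -> H0 at depth 16
  add 104.81.21.192/28 -> H1 at depth 28
  add 0.0.0.0/0 -> H0 at depth 0
  add 75.0.0.0/12 -> H4 at depth 12
  add 104.81.16.0/20 -> H1 at depth 20
  lookup 163.160.1.99: bits 1010001110100 walk d0:H0→d1:-→d2:-→d3:-→d4:-→d5:-→d6:-→d7:-→d8:-→d9:-→d10:-→d11:-→d12:H1→d13:- -> H1
  add 163.166.29.80/28 -> H0 at depth 28
  add 0.0.0.0/0 -> H3 at depth 0
  lookup 75.3.0.2: bits 0100101100000011 walk d0:H3→d1:-→d2:-→d3:-→d4:-→d5:-→d6:-→d7:-→d8:-→d9:H7→d10:-→d11:-→d12:H4→d13:-→d14:-→d15:-→d16:H3 -> H3
  lookup 75.0.0.6: bits 01001011000000 walk d0:H3→d1:-→d2:-→d3:-→d4:-→d5:-→d6:-→d7:-→d8:-→d9:H7→d10:-→d11:-→d12:H4→d13:-→d14:- -> H4

== LOOKUPS ==
["no-route","H0","no-route","H7","H1","H3","H7","H1","H3","H4"]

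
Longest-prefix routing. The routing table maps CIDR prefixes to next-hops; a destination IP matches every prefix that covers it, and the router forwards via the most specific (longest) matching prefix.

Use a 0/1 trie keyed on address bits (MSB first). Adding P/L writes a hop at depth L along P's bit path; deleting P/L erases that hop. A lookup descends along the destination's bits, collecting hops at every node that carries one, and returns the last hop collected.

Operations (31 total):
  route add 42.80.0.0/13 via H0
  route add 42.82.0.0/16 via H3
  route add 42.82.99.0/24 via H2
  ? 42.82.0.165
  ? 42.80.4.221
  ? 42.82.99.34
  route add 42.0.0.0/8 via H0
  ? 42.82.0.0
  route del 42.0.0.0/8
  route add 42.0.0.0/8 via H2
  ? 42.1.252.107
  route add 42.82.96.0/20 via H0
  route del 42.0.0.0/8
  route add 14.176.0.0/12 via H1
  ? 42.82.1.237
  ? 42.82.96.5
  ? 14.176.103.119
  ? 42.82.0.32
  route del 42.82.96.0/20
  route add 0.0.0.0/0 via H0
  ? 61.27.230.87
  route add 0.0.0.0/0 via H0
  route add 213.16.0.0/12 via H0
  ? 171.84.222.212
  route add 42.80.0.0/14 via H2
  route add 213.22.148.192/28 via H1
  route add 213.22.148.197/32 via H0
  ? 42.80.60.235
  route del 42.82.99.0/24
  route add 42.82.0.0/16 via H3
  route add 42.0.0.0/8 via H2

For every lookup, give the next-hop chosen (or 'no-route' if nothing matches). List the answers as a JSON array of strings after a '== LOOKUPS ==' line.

Apply in order:
  add 42.80.0.0/13 -> H0 at depth 13
  add 42.82.0.0/16 -> H3 at depth 16
  add 42.82.99.0/24 -> H2 at depth 24
  Q 42.82.0.165: descend 00101010010100100 ; hops seen [H0,H3] ; pick H3
  Q 42.80.4.221: descend 00101010010100 ; hops seen [H0] ; pick H0
  Q 42.82.99.34: descend 001010100101001001100011 ; hops seen [H0,H3,H2] ; pick H2
  add 42.0.0.0/8 -> H0 at depth 8
  Q 42.82.0.0: descend 00101010010100100 ; hops seen [H0,H0,H3] ; pick H3
  del 42.0.0.0/8 (clear depth 8)
  add 42.0.0.0/8 -> H2 at depth 8
  Q 42.1.252.107: descend 001010100 ; hops seen [H2] ; pick H2
  add 42.82.96.0/20 -> H0 at depth 20
  del 42.0.0.0/8 (clear depth 8)
  add 14.176.0.0/12 -> H1 at depth 12
  Q 42.82.1.237: descend 00101010010100100 ; hops seen [H0,H3] ; pick H3
  Q 42.82.96.5: descend 0010101001010010011000 ; hops seen [H0,H3,H0] ; pick H0
  Q 14.176.103.119: descend 000011101011 ; hops seen [H1] ; pick H1
  Q 42.82.0.32: descend 00101010010100100 ; hops seen [H0,H3] ; pick H3
  del 42.82.96.0/20 (clear depth 20)
  add 0.0.0.0/0 -> H0 at depth 0
  Q 61.27.230.87: descend 001 ; hops seen [H0] ; pick H0
  add 0.0.0.0/0 -> H0 at depth 0
  add 213.16.0.0/12 -> H0 at depth 12
  Q 171.84.222.212: descend 1 ; hops seen [H0] ; pick H0
  add 42.80.0.0/14 -> H2 at depth 14
  add 213.22.148.192/28 -> H1 at depth 28
  add 213.22.148.197/32 -> H0 at depth 32
  Q 42.80.60.235: descend 00101010010100 ; hops seen [H0,H0,H2] ; pick H2
  del 42.82.99.0/24 (clear depth 24)
  add 42.82.0.0/16 -> H3 at depth 16
  add 42.0.0.0/8 -> H2 at depth 8

== LOOKUPS ==
["H3","H0","H2","H3","H2","H3","H0","H1","H3","H0","H0","H2"]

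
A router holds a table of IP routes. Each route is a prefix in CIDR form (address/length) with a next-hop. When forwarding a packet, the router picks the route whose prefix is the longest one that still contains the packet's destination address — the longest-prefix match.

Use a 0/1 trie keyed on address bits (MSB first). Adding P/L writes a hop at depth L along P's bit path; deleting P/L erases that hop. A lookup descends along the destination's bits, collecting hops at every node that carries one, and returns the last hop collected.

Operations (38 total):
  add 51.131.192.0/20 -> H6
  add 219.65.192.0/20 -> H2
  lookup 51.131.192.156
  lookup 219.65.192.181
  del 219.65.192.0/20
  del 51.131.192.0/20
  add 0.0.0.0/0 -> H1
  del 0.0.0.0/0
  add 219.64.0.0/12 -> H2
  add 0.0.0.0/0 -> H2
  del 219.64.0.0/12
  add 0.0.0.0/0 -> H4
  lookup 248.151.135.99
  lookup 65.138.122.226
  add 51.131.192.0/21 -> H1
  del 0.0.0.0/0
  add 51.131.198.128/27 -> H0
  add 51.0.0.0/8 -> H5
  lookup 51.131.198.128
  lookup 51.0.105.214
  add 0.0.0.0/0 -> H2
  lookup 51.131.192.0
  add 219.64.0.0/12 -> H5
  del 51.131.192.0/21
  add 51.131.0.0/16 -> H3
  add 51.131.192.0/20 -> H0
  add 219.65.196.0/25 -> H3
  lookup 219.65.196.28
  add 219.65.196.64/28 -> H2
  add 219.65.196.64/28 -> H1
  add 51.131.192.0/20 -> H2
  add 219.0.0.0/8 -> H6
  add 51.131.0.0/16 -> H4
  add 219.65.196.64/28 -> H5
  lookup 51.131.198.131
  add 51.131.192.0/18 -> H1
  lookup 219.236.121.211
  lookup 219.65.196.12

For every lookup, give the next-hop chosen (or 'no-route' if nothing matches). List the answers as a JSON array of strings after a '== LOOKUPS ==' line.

Process each operation:
  + 51.131.192.0/20 (H6) depth=20
  + 219.65.192.0/20 (H2) depth=20
  lookup 51.131.192.156: bits 00110011100000111100 walk d0:-→d1:-→d2:-→d3:-→d4:-→d5:-→d6:-→d7:-→d8:-→d9:-→d10:-→d11:-→d12:-→d13:-→d14:-→d15:-→d16:-→d17:-→d18:-→d19:-→d20:H6 -> H6
  lookup 219.65.192.181: bits 11011011010000011100 walk d0:-→d1:-→d2:-→d3:-→d4:-→d5:-→d6:-→d7:-→d8:-→d9:-→d10:-→d11:-→d12:-→d13:-→d14:-→d15:-→d16:-→d17:-→d18:-→d19:-→d20:H2 -> H2
  del 219.65.192.0/20 (clear depth 20)
  del 51.131.192.0/20 (clear depth 20)
  + 0.0.0.0/0 (H1) depth=0
  del 0.0.0.0/0 (clear depth 0)
  + 219.64.0.0/12 (H2) depth=12
  + 0.0.0.0/0 (H2) depth=0
  del 219.64.0.0/12 (clear depth 12)
  + 0.0.0.0/0 (H4) depth=0
  lookup 248.151.135.99: bits 11 walk d0:H4→d1:-→d2:- -> H4
  lookup 65.138.122.226: bits 0 walk d0:H4→d1:- -> H4
  + 51.131.192.0/21 (H1) depth=21
  del 0.0.0.0/0 (clear depth 0)
  + 51.131.198.128/27 (H0) depth=27
  + 51.0.0.0/8 (H5) depth=8
  lookup 51.131.198.128: bits 001100111000001111000110100 walk d0:-→d1:-→d2:-→d3:-→d4:-→d5:-→d6:-→d7:-→d8:H5→d9:-→d10:-→d11:-→d12:-→d13:-→d14:-→d15:-→d16:-→d17:-→d18:-→d19:-→d20:-→d21:H1→d22:-→d23:-→d24:-→d25:-→d26:-→d27:H0 -> H0
  lookup 51.0.105.214: bits 00110011 walk d0:-→d1:-→d2:-→d3:-→d4:-→d5:-→d6:-→d7:-→d8:H5 -> H5
  + 0.0.0.0/0 (H2) depth=0
  lookup 51.131.192.0: bits 001100111000001111000 walk d0:H2→d1:-→d2:-→d3:-→d4:-→d5:-→d6:-→d7:-→d8:H5→d9:-→d10:-→d11:-→d12:-→d13:-→d14:-→d15:-→d16:-→d17:-→d18:-→d19:-→d20:-→d21:H1 -> H1
  + 219.64.0.0/12 (H5) depth=12
  del 51.131.192.0/21 (clear depth 21)
  + 51.131.0.0/16 (H3) depth=16
  + 51.131.192.0/20 (H0) depth=20
  + 219.65.196.0/25 (H3) depth=25
  lookup 219.65.196.28: bits 1101101101000001110001000 walk d0:H2→d1:-→d2:-→d3:-→d4:-→d5:-→d6:-→d7:-→d8:-→d9:-→d10:-→d11:-→d12:H5→d13:-→d14:-→d15:-→d16:-→d17:-→d18:-→d19:-→d20:-→d21:-→d22:-→d23:-→d24:-→d25:H3 -> H3
  + 219.65.196.64/28 (H2) depth=28
  + 219.65.196.64/28 (H1) depth=28
  + 51.131.192.0/20 (H2) depth=20
  + 219.0.0.0/8 (H6) depth=8
  + 51.131.0.0/16 (H4) depth=16
  + 219.65.196.64/28 (H5) depth=28
  lookup 51.131.198.131: bits 001100111000001111000110100 walk d0:H2→d1:-→d2:-→d3:-→d4:-→d5:-→d6:-→d7:-→d8:H5→d9:-→d10:-→d11:-→d12:-→d13:-→d14:-→d15:-→d16:H4→d17:-→d18:-→d19:-→d20:H2→d21:-→d22:-→d23:-→d24:-→d25:-→d26:-→d27:H0 -> H0
  + 51.131.192.0/18 (H1) depth=18
  lookup 219.236.121.211: bits 11011011 walk d0:H2→d1:-→d2:-→d3:-→d4:-→d5:-→d6:-→d7:-→d8:H6 -> H6
  lookup 219.65.196.12: bits 1101101101000001110001000 walk d0:H2→d1:-→d2:-→d3:-→d4:-→d5:-→d6:-→d7:-→d8:H6→d9:-→d10:-→d11:-→d12:H5→d13:-→d14:-→d15:-→d16:-→d17:-→d18:-→d19:-→d20:-→d21:-→d22:-→d23:-→d24:-→d25:H3 -> H3

== LOOKUPS ==
["H6","H2","H4","H4","H0","H5","H1","H3","H0","H6","H3"]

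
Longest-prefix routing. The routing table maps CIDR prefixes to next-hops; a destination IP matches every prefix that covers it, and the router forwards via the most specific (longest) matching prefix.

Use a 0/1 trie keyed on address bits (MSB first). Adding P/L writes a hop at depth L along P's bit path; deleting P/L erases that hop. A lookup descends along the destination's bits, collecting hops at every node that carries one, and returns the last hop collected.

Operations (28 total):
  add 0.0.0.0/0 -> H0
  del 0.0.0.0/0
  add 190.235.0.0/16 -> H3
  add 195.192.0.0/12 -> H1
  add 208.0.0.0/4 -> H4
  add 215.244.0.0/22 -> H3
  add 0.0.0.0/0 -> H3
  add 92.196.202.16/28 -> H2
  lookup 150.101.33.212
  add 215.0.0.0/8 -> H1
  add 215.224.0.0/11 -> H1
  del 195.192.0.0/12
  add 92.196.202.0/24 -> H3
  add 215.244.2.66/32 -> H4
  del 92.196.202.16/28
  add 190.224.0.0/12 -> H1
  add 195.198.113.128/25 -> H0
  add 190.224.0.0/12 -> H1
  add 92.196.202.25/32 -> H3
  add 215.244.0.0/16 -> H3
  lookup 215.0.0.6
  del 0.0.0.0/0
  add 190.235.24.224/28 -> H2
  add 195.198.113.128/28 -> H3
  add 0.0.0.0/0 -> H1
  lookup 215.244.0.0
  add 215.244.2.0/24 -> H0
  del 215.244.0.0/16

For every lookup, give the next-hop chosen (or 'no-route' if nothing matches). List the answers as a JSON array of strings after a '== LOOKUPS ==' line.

Trace:
  add 0.0.0.0/0 -> H0 at depth 0
  - 0.0.0.0/0 clear@0
  add 190.235.0.0/16 -> H3 at depth 16
  add 195.192.0.0/12 -> H1 at depth 12
  add 208.0.0.0/4 -> H4 at depth 4
  add 215.244.0.0/22 -> H3 at depth 22
  add 0.0.0.0/0 -> H3 at depth 0
  add 92.196.202.16/28 -> H2 at depth 28
  lookup 150.101.33.212: bits 10 walk d0:H3→d1:-→d2:- -> H3
  add 215.0.0.0/8 -> H1 at depth 8
  add 215.224.0.0/11 -> H1 at depth 11
  - 195.192.0.0/12 clear@12
  add 92.196.202.0/24 -> H3 at depth 24
  add 215.244.2.66/32 -> H4 at depth 32
  - 92.196.202.16/28 clear@28
  add 190.224.0.0/12 -> H1 at depth 12
  add 195.198.113.128/25 -> H0 at depth 25
  add 190.224.0.0/12 -> H1 at depth 12
  add 92.196.202.25/32 -> H3 at depth 32
  add 215.244.0.0/16 -> H3 at depth 16
  lookup 215.0.0.6: bits 11010111 walk d0:H3→d1:-→d2:-→d3:-→d4:H4→d5:-→d6:-→d7:-→d8:H1 -> H1
  - 0.0.0.0/0 clear@0
  add 190.235.24.224/28 -> H2 at depth 28
  add 195.198.113.128/28 -> H3 at depth 28
  add 0.0.0.0/0 -> H1 at depth 0
  lookup 215.244.0.0: bits 1101011111110100000000 walk d0:H1→d1:-→d2:-→d3:-→d4:H4→d5:-→d6:-→d7:-→d8:H1→d9:-→d10:-→d11:H1→d12:-→d13:-→d14:-→d15:-→d16:H3→d17:-→d18:-→d19:-→d20:-→d21:-→d22:H3 -> H3
  add 215.244.2.0/24 -> H0 at depth 24
  - 215.244.0.0/16 clear@16

== LOOKUPS ==
["H3","H1","H3"]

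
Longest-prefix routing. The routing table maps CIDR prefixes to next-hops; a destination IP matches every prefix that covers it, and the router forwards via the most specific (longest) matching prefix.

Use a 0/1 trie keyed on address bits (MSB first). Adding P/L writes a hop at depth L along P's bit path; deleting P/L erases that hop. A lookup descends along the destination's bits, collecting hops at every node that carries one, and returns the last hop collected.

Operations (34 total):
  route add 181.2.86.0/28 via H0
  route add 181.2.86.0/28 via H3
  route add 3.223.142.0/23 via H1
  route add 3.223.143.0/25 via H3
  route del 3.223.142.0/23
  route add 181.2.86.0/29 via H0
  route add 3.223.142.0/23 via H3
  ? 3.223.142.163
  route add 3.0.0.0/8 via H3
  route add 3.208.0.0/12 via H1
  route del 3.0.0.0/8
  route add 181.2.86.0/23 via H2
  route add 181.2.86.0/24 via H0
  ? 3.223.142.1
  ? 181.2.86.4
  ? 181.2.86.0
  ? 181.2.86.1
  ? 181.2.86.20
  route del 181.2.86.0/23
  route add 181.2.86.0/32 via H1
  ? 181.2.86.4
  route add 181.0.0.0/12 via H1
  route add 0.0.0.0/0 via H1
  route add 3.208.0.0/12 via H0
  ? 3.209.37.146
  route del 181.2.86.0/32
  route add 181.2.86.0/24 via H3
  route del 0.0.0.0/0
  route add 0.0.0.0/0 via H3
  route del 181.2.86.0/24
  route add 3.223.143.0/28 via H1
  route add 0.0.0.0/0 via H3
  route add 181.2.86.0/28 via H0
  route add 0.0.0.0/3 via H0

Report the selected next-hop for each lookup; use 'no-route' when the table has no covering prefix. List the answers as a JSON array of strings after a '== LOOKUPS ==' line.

Process each operation:
  add 181.2.86.0/28 -> H0 at depth 28
  add 181.2.86.0/28 -> H3 at depth 28
  add 3.223.142.0/23 -> H1 at depth 23
  add 3.223.143.0/25 -> H3 at depth 25
  del 3.223.142.0/23 (clear depth 23)
  add 181.2.86.0/29 -> H0 at depth 29
  add 3.223.142.0/23 -> H3 at depth 23
  ? 3.223.142.163  path d0:-→d1:-→d2:-→d3:-→d4:-→d5:-→d6:-→d7:-→d8:-→d9:-→d10:-→d11:-→d12:-→d13:-→d14:-→d15:-→d16:-→d17:-→d18:-→d19:-→d20:-→d21:-→d22:-→d23:H3  best=H3
  add 3.0.0.0/8 -> H3 at depth 8
  add 3.208.0.0/12 -> H1 at depth 12
  del 3.0.0.0/8 (clear depth 8)
  add 181.2.86.0/23 -> H2 at depth 23
  add 181.2.86.0/24 -> H0 at depth 24
  ? 3.223.142.1  path d0:-→d1:-→d2:-→d3:-→d4:-→d5:-→d6:-→d7:-→d8:-→d9:-→d10:-→d11:-→d12:H1→d13:-→d14:-→d15:-→d16:-→d17:-→d18:-→d19:-→d20:-→d21:-→d22:-→d23:H3  best=H3
  ? 181.2.86.4  path d0:-→d1:-→d2:-→d3:-→d4:-→d5:-→d6:-→d7:-→d8:-→d9:-→d10:-→d11:-→d12:-→d13:-→d14:-→d15:-→d16:-→d17:-→d18:-→d19:-→d20:-→d21:-→d22:-→d23:H2→d24:H0→d25:-→d26:-→d27:-→d28:H3→d29:H0  best=H0
  ? 181.2.86.0  path d0:-→d1:-→d2:-→d3:-→d4:-→d5:-→d6:-→d7:-→d8:-→d9:-→d10:-→d11:-→d12:-→d13:-→d14:-→d15:-→d16:-→d17:-→d18:-→d19:-→d20:-→d21:-→d22:-→d23:H2→d24:H0→d25:-→d26:-→d27:-→d28:H3→d29:H0  best=H0
  ? 181.2.86.1  path d0:-→d1:-→d2:-→d3:-→d4:-→d5:-→d6:-→d7:-→d8:-→d9:-→d10:-→d11:-→d12:-→d13:-→d14:-→d15:-→d16:-→d17:-→d18:-→d19:-→d20:-→d21:-→d22:-→d23:H2→d24:H0→d25:-→d26:-→d27:-→d28:H3→d29:H0  best=H0
  ? 181.2.86.20  path d0:-→d1:-→d2:-→d3:-→d4:-→d5:-→d6:-→d7:-→d8:-→d9:-→d10:-→d11:-→d12:-→d13:-→d14:-→d15:-→d16:-→d17:-→d18:-→d19:-→d20:-→d21:-→d22:-→d23:H2→d24:H0→d25:-→d26:-→d27:-  best=H0
  del 181.2.86.0/23 (clear depth 23)
  add 181.2.86.0/32 -> H1 at depth 32
  ? 181.2.86.4  path d0:-→d1:-→d2:-→d3:-→d4:-→d5:-→d6:-→d7:-→d8:-→d9:-→d10:-→d11:-→d12:-→d13:-→d14:-→d15:-→d16:-→d17:-→d18:-→d19:-→d20:-→d21:-→d22:-→d23:-→d24:H0→d25:-→d26:-→d27:-→d28:H3→d29:H0  best=H0
  add 181.0.0.0/12 -> H1 at depth 12
  add 0.0.0.0/0 -> H1 at depth 0
  add 3.208.0.0/12 -> H0 at depth 12
  ? 3.209.37.146  path d0:H1→d1:-→d2:-→d3:-→d4:-→d5:-→d6:-→d7:-→d8:-→d9:-→d10:-→d11:-→d12:H0  best=H0
  del 181.2.86.0/32 (clear depth 32)
  add 181.2.86.0/24 -> H3 at depth 24
  del 0.0.0.0/0 (clear depth 0)
  add 0.0.0.0/0 -> H3 at depth 0
  del 181.2.86.0/24 (clear depth 24)
  add 3.223.143.0/28 -> H1 at depth 28
  add 0.0.0.0/0 -> H3 at depth 0
  add 181.2.86.0/28 -> H0 at depth 28
  add 0.0.0.0/3 -> H0 at depth 3

== LOOKUPS ==
["H3","H3","H0","H0","H0","H0","H0","H0"]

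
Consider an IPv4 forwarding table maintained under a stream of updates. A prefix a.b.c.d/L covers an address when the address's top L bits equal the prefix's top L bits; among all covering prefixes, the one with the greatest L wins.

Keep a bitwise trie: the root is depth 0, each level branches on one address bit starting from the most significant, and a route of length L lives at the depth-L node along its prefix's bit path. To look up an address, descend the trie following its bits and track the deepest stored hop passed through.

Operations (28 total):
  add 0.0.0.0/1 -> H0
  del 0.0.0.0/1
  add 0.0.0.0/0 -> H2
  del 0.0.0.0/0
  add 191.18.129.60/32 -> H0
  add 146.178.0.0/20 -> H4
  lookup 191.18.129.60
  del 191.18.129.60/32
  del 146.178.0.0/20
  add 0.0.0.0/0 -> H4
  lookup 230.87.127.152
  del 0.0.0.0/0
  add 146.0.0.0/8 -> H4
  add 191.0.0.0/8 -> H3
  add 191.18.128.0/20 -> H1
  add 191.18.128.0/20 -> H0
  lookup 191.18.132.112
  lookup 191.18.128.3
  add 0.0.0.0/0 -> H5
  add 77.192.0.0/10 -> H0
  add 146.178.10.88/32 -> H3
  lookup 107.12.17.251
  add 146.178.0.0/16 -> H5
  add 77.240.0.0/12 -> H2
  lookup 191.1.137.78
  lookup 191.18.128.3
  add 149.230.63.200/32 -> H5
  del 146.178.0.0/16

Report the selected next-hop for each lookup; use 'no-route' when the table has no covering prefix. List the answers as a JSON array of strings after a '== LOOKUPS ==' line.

Trace:
  add 0.0.0.0/1 -> H0 at depth 1
  - 0.0.0.0/1 clear@1
  add 0.0.0.0/0 -> H2 at depth 0
  - 0.0.0.0/0 clear@0
  add 191.18.129.60/32 -> H0 at depth 32
  add 146.178.0.0/20 -> H4 at depth 20
  ? 191.18.129.60  path d0:-→d1:-→d2:-→d3:-→d4:-→d5:-→d6:-→d7:-→d8:-→d9:-→d10:-→d11:-→d12:-→d13:-→d14:-→d15:-→d16:-→d17:-→d18:-→d19:-→d20:-→d21:-→d22:-→d23:-→d24:-→d25:-→d26:-→d27:-→d28:-→d29:-→d30:-→d31:-→d32:H0  best=H0
  - 191.18.129.60/32 clear@32
  - 146.178.0.0/20 clear@20
  add 0.0.0.0/0 -> H4 at depth 0
  ? 230.87.127.152  path d0:H4→d1:-  best=H4
  - 0.0.0.0/0 clear@0
  add 146.0.0.0/8 -> H4 at depth 8
  add 191.0.0.0/8 -> H3 at depth 8
  add 191.18.128.0/20 -> H1 at depth 20
  add 191.18.128.0/20 -> H0 at depth 20
  ? 191.18.132.112  path d0:-→d1:-→d2:-→d3:-→d4:-→d5:-→d6:-→d7:-→d8:H3→d9:-→d10:-→d11:-→d12:-→d13:-→d14:-→d15:-→d16:-→d17:-→d18:-→d19:-→d20:H0→d21:-  best=H0
  ? 191.18.128.3  path d0:-→d1:-→d2:-→d3:-→d4:-→d5:-→d6:-→d7:-→d8:H3→d9:-→d10:-→d11:-→d12:-→d13:-→d14:-→d15:-→d16:-→d17:-→d18:-→d19:-→d20:H0→d21:-→d22:-→d23:-  best=H0
  add 0.0.0.0/0 -> H5 at depth 0
  add 77.192.0.0/10 -> H0 at depth 10
  add 146.178.10.88/32 -> H3 at depth 32
  ? 107.12.17.251  path d0:H5→d1:-→d2:-  best=H5
  add 146.178.0.0/16 -> H5 at depth 16
  add 77.240.0.0/12 -> H2 at depth 12
  ? 191.1.137.78  path d0:H5→d1:-→d2:-→d3:-→d4:-→d5:-→d6:-→d7:-→d8:H3→d9:-→d10:-→d11:-  best=H3
  ? 191.18.128.3  path d0:H5→d1:-→d2:-→d3:-→d4:-→d5:-→d6:-→d7:-→d8:H3→d9:-→d10:-→d11:-→d12:-→d13:-→d14:-→d15:-→d16:-→d17:-→d18:-→d19:-→d20:H0→d21:-→d22:-→d23:-  best=H0
  add 149.230.63.200/32 -> H5 at depth 32
  - 146.178.0.0/16 clear@16

== LOOKUPS ==
["H0","H4","H0","H0","H5","H3","H0"]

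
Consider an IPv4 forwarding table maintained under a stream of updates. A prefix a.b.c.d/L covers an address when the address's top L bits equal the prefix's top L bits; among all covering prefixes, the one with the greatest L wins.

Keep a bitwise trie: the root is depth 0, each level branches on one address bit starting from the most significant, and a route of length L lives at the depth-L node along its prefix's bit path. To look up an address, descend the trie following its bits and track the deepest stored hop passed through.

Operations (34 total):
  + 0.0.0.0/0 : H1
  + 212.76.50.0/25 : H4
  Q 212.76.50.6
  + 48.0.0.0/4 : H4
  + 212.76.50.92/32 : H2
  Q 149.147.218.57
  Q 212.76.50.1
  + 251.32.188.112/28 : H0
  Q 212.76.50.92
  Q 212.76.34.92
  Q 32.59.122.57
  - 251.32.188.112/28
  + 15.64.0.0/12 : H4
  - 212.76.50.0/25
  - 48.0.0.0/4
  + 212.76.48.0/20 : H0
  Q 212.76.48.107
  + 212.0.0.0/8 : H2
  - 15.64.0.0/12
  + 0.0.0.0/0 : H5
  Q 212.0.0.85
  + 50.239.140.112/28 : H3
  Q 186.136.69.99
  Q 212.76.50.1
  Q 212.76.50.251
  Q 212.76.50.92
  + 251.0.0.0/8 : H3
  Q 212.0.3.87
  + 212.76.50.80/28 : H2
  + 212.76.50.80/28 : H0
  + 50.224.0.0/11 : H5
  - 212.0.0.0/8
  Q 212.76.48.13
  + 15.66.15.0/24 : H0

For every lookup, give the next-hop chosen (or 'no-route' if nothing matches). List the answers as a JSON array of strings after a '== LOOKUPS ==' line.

Process each operation:
  add 0.0.0.0/0 -> H1 at depth 0
  add 212.76.50.0/25 -> H4 at depth 25
  Q 212.76.50.6: descend 1101010001001100001100100 ; hops seen [H1,H4] ; pick H4
  add 48.0.0.0/4 -> H4 at depth 4
  add 212.76.50.92/32 -> H2 at depth 32
  Q 149.147.218.57: descend 1 ; hops seen [H1] ; pick H1
  Q 212.76.50.1: descend 1101010001001100001100100 ; hops seen [H1,H4] ; pick H4
  add 251.32.188.112/28 -> H0 at depth 28
  Q 212.76.50.92: descend 11010100010011000011001001011100 ; hops seen [H1,H4,H2] ; pick H2
  Q 212.76.34.92: descend 1101010001001100001 ; hops seen [H1] ; pick H1
  Q 32.59.122.57: descend 001 ; hops seen [H1] ; pick H1
  - 251.32.188.112/28 clear@28
  add 15.64.0.0/12 -> H4 at depth 12
  - 212.76.50.0/25 clear@25
  - 48.0.0.0/4 clear@4
  add 212.76.48.0/20 -> H0 at depth 20
  Q 212.76.48.107: descend 1101010001001100001100 ; hops seen [H1,H0] ; pick H0
  add 212.0.0.0/8 -> H2 at depth 8
  - 15.64.0.0/12 clear@12
  add 0.0.0.0/0 -> H5 at depth 0
  Q 212.0.0.85: descend 110101000 ; hops seen [H5,H2] ; pick H2
  add 50.239.140.112/28 -> H3 at depth 28
  Q 186.136.69.99: descend 1 ; hops seen [H5] ; pick H5
  Q 212.76.50.1: descend 1101010001001100001100100 ; hops seen [H5,H2,H0] ; pick H0
  Q 212.76.50.251: descend 110101000100110000110010 ; hops seen [H5,H2,H0] ; pick H0
  Q 212.76.50.92: descend 11010100010011000011001001011100 ; hops seen [H5,H2,H0,H2] ; pick H2
  add 251.0.0.0/8 -> H3 at depth 8
  Q 212.0.3.87: descend 110101000 ; hops seen [H5,H2] ; pick H2
  add 212.76.50.80/28 -> H2 at depth 28
  add 212.76.50.80/28 -> H0 at depth 28
  add 50.224.0.0/11 -> H5 at depth 11
  - 212.0.0.0/8 clear@8
  Q 212.76.48.13: descend 1101010001001100001100 ; hops seen [H5,H0] ; pick H0
  add 15.66.15.0/24 -> H0 at depth 24

== LOOKUPS ==
["H4","H1","H4","H2","H1","H1","H0","H2","H5","H0","H0","H2","H2","H0"]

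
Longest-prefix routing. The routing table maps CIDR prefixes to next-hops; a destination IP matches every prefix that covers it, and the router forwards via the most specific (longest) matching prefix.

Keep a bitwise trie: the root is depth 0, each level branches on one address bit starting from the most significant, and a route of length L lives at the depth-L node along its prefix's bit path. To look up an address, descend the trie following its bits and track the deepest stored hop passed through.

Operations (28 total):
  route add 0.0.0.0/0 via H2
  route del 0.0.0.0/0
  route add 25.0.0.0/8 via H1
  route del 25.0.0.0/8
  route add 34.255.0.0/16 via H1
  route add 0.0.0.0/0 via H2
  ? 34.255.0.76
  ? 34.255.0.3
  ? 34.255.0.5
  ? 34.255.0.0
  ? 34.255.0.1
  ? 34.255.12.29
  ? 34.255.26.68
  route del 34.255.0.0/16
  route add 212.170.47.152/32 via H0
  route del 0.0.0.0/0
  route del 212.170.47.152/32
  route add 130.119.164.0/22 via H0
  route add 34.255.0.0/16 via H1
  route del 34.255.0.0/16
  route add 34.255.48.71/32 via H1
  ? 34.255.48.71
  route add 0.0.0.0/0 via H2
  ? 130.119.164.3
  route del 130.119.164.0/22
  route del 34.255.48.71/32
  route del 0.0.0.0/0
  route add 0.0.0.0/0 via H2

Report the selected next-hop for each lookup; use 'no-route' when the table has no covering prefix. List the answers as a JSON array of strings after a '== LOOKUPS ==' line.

Trace:
  + 0.0.0.0/0 (H2) depth=0
  - 0.0.0.0/0 clear@0
  + 25.0.0.0/8 (H1) depth=8
  - 25.0.0.0/8 clear@8
  + 34.255.0.0/16 (H1) depth=16
  + 0.0.0.0/0 (H2) depth=0
  ? 34.255.0.76  path d0:H2→d1:-→d2:-→d3:-→d4:-→d5:-→d6:-→d7:-→d8:-→d9:-→d10:-→d11:-→d12:-→d13:-→d14:-→d15:-→d16:H1  best=H1
  ? 34.255.0.3  path d0:H2→d1:-→d2:-→d3:-→d4:-→d5:-→d6:-→d7:-→d8:-→d9:-→d10:-→d11:-→d12:-→d13:-→d14:-→d15:-→d16:H1  best=H1
  ? 34.255.0.5  path d0:H2→d1:-→d2:-→d3:-→d4:-→d5:-→d6:-→d7:-→d8:-→d9:-→d10:-→d11:-→d12:-→d13:-→d14:-→d15:-→d16:H1  best=H1
  ? 34.255.0.0  path d0:H2→d1:-→d2:-→d3:-→d4:-→d5:-→d6:-→d7:-→d8:-→d9:-→d10:-→d11:-→d12:-→d13:-→d14:-→d15:-→d16:H1  best=H1
  ? 34.255.0.1  path d0:H2→d1:-→d2:-→d3:-→d4:-→d5:-→d6:-→d7:-→d8:-→d9:-→d10:-→d11:-→d12:-→d13:-→d14:-→d15:-→d16:H1  best=H1
  ? 34.255.12.29  path d0:H2→d1:-→d2:-→d3:-→d4:-→d5:-→d6:-→d7:-→d8:-→d9:-→d10:-→d11:-→d12:-→d13:-→d14:-→d15:-→d16:H1  best=H1
  ? 34.255.26.68  path d0:H2→d1:-→d2:-→d3:-→d4:-→d5:-→d6:-→d7:-→d8:-→d9:-→d10:-→d11:-→d12:-→d13:-→d14:-→d15:-→d16:H1  best=H1
  - 34.255.0.0/16 clear@16
  + 212.170.47.152/32 (H0) depth=32
  - 0.0.0.0/0 clear@0
  - 212.170.47.152/32 clear@32
  + 130.119.164.0/22 (H0) depth=22
  + 34.255.0.0/16 (H1) depth=16
  - 34.255.0.0/16 clear@16
  + 34.255.48.71/32 (H1) depth=32
  ? 34.255.48.71  path d0:-→d1:-→d2:-→d3:-→d4:-→d5:-→d6:-→d7:-→d8:-→d9:-→d10:-→d11:-→d12:-→d13:-→d14:-→d15:-→d16:-→d17:-→d18:-→d19:-→d20:-→d21:-→d22:-→d23:-→d24:-→d25:-→d26:-→d27:-→d28:-→d29:-→d30:-→d31:-→d32:H1  best=H1
  + 0.0.0.0/0 (H2) depth=0
  ? 130.119.164.3  path d0:H2→d1:-→d2:-→d3:-→d4:-→d5:-→d6:-→d7:-→d8:-→d9:-→d10:-→d11:-→d12:-→d13:-→d14:-→d15:-→d16:-→d17:-→d18:-→d19:-→d20:-→d21:-→d22:H0  best=H0
  - 130.119.164.0/22 clear@22
  - 34.255.48.71/32 clear@32
  - 0.0.0.0/0 clear@0
  + 0.0.0.0/0 (H2) depth=0

== LOOKUPS ==
["H1","H1","H1","H1","H1","H1","H1","H1","H0"]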